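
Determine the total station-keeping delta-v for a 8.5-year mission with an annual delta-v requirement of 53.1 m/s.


dV = rate * years = 53.1 * 8.5
dV = 451.3500 m/s

451.3500 m/s


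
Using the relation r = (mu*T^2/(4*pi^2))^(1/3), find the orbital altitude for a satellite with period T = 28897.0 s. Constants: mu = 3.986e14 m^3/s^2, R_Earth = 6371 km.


T = 28897.0 s
r = (mu*T^2/(4*pi^2))^(1/3) = (3.986e14 * 28897.0^2 / (4*pi^2))^(1/3)
r = 2.0352965e+07 m = 20352.9653 km
alt = r - R_E = 20352.9653 - 6371 = 13981.9653 km

13981.9653 km


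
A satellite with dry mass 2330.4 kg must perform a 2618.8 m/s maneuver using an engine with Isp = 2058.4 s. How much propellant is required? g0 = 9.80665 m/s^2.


ve = Isp * g0 = 2058.4 * 9.80665 = 20186.008360 m/s
mass ratio = exp(dv/ve) = exp(2618.8/20186.008360) = 1.13852484
m_prop = m_dry * (mr - 1) = 2330.4 * (1.13852484 - 1)
m_prop = 322.8183 kg

322.8183 kg


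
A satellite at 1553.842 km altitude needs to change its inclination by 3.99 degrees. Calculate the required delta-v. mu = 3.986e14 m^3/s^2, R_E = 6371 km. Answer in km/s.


r = 7924.8420 km = 7.924842e+06 m
V = sqrt(mu/r) = 7092.0753 m/s
di = 3.99 deg = 0.06963864 rad
dV = 2*V*sin(di/2) = 2*7092.0753*sin(0.03481932)
dV = 493.7827 m/s = 0.4937827 km/s

0.4938 km/s


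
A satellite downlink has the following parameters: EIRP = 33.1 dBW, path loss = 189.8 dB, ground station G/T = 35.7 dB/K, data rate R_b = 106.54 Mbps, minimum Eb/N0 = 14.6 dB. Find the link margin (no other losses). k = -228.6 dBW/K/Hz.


C/N0 = EIRP - FSPL + G/T - k = 33.1 - 189.8 + 35.7 - (-228.6)
C/N0 = 107.6000 dB-Hz
R_b = 106.54 Mbps = 1.0654e+08 bps -> 10*log10(R_b) = 80.2751 dB-Hz
Eb/N0 = C/N0 - 10*log10(R_b) = 107.6000 - 80.2751 = 27.3249 dB
Margin = Eb/N0 - Eb/N0_req = 27.3249 - 14.6 = 12.7249 dB (link closes)

12.7249 dB


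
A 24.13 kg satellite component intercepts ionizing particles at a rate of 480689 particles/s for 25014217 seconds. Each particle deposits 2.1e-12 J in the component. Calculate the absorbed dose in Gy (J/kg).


Total energy deposited = rate * time * E_per
  = 480689 * 25014217 * 2.1e-12 = 25.2505 J
Dose = E_total / mass = 25.2505 / 24.13
Dose = 1.0464 Gy

1.0464 Gy


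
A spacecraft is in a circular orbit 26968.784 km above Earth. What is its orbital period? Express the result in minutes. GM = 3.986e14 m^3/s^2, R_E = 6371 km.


r = 33339.7840 km = 3.3339784e+07 m
T = 2*pi*sqrt(r^3/mu) = 2*pi*sqrt(3.7058543e+22 / 3.986e14)
T = 60583.6443 s = 1009.7274 min

1009.7274 minutes


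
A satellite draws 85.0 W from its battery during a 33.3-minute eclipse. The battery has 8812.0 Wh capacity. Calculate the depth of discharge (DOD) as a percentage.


E_used = P * t / 60 = 85.0 * 33.3 / 60 = 47.1750 Wh
DOD = E_used / E_total * 100 = 47.1750 / 8812.0 * 100
DOD = 0.5353495 %

0.5353 %


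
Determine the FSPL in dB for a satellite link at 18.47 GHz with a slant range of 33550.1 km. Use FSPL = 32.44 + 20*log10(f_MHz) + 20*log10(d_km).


f = 18.47 GHz = 18470.0000 MHz
d = 33550.1 km
FSPL = 32.44 + 20*log10(18470.0000) + 20*log10(33550.1)
FSPL = 32.44 + 85.3293 + 90.5139
FSPL = 208.2832 dB

208.2832 dB


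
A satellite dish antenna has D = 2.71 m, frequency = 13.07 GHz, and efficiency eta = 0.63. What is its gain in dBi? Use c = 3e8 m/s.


lambda = c/f = 3e8 / 1.307e+10 = 0.02295333 m
G = eta*(pi*D/lambda)^2 = 0.63*(pi*2.71/0.02295333)^2
G = 86673.7411 (linear)
G = 10*log10(86673.7411) = 49.3789 dBi

49.3789 dBi


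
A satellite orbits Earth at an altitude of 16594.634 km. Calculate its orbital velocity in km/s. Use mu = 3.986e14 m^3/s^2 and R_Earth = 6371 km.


r = R_E + alt = 6371.0 + 16594.634 = 22965.6340 km = 2.2965634e+07 m
v = sqrt(mu/r) = sqrt(3.986e14 / 2.2965634e+07) = 4166.0975 m/s = 4.1661 km/s

4.1661 km/s


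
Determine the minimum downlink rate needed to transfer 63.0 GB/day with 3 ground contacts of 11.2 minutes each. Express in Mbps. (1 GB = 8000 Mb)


total contact time = 3 * 11.2 * 60 = 2016.0000 s
data = 63.0 GB = 504000.0000 Mb
rate = 504000.0000 / 2016.0000 = 250.0000 Mbps

250.0000 Mbps


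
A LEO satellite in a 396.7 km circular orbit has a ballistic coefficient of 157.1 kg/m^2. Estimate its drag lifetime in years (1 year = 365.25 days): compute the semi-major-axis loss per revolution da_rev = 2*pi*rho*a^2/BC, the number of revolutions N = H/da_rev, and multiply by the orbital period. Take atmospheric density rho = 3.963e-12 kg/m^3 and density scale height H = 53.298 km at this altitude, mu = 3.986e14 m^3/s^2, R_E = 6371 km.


a = R_E + alt = 6767.7000 km = 6.7677e+06 m
da_rev = 2*pi*rho*a^2/BC = 2*pi*3.963e-12*(6.7677e+06)^2/157.1 = 7.259554 m per revolution
N = H/da_rev = 53298.0000 m / 7.259554 m = 7341.7731 revolutions
P = 2*pi*sqrt(a^3/mu) = 5540.8050 s
lifetime = N*P = 7341.7731 * 5540.8050 = 4.0679333e+07 s = 470.8256 days
years = 470.8256 / 365.25 = 1.2891 years

1.2891 years


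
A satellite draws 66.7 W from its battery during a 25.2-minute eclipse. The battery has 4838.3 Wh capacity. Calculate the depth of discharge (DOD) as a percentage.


E_used = P * t / 60 = 66.7 * 25.2 / 60 = 28.0140 Wh
DOD = E_used / E_total * 100 = 28.0140 / 4838.3 * 100
DOD = 0.579005 %

0.5790 %


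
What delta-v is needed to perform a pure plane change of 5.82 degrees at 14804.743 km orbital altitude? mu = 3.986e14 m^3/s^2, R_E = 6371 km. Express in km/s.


r = 21175.7430 km = 2.1175743e+07 m
V = sqrt(mu/r) = 4338.5971 m/s
di = 5.82 deg = 0.1015782 rad
dV = 2*V*sin(di/2) = 2*4338.5971*sin(0.05078908)
dV = 440.5173 m/s = 0.4405173 km/s

0.4405 km/s


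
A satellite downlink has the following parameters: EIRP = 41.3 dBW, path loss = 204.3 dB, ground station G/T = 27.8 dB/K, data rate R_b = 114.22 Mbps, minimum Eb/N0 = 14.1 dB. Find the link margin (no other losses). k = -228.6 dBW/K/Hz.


C/N0 = EIRP - FSPL + G/T - k = 41.3 - 204.3 + 27.8 - (-228.6)
C/N0 = 93.4000 dB-Hz
R_b = 114.22 Mbps = 1.1422e+08 bps -> 10*log10(R_b) = 80.5774 dB-Hz
Eb/N0 = C/N0 - 10*log10(R_b) = 93.4000 - 80.5774 = 12.8226 dB
Margin = Eb/N0 - Eb/N0_req = 12.8226 - 14.1 = -1.2774 dB (negative margin: link does not close)

-1.2774 dB


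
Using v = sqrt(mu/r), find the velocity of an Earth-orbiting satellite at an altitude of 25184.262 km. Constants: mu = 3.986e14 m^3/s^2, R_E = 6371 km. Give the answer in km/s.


r = R_E + alt = 6371.0 + 25184.262 = 31555.2620 km = 3.1555262e+07 m
v = sqrt(mu/r) = sqrt(3.986e14 / 3.1555262e+07) = 3554.1254 m/s = 3.5541 km/s

3.5541 km/s


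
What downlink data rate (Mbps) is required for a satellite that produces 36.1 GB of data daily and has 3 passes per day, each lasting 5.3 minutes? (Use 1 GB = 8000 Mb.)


total contact time = 3 * 5.3 * 60 = 954.0000 s
data = 36.1 GB = 288800.0000 Mb
rate = 288800.0000 / 954.0000 = 302.7254 Mbps

302.7254 Mbps


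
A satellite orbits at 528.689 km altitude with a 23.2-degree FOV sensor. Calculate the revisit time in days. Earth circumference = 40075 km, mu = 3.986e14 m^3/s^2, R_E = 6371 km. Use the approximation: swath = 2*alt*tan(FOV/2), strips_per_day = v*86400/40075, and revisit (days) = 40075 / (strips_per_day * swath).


swath = 2*528.689*tan(0.2024582) = 217.0485 km
v = sqrt(mu/r) = 7600.7052 m/s = 7.6007 km/s
strips/day = v*86400/40075 = 7.6007*86400/40075 = 16.3868
coverage/day = strips * swath = 16.3868 * 217.0485 = 3556.7305 km
revisit = 40075 / 3556.7305 = 11.2674 days

11.2674 days


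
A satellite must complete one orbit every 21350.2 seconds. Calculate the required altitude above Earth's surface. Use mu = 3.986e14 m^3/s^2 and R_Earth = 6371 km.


T = 21350.2 s
r = (mu*T^2/(4*pi^2))^(1/3) = (3.986e14 * 21350.2^2 / (4*pi^2))^(1/3)
r = 1.663389e+07 m = 16633.8897 km
alt = r - R_E = 16633.8897 - 6371 = 10262.8897 km

10262.8897 km


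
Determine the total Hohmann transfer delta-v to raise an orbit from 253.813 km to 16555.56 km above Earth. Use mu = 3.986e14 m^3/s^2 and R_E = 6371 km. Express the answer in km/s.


r1 = 6624.8130 km = 6.624813e+06 m
r2 = 22926.5600 km = 2.292656e+07 m
dv1 = sqrt(mu/r1)*(sqrt(2*r2/(r1+r2)) - 1) = 1905.4453 m/s
dv2 = sqrt(mu/r2)*(1 - sqrt(2*r1/(r1+r2))) = 1377.6669 m/s
total dv = |dv1| + |dv2| = 1905.4453 + 1377.6669 = 3283.1122 m/s = 3.2831 km/s

3.2831 km/s


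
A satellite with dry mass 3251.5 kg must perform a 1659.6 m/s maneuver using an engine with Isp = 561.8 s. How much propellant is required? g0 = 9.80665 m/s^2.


ve = Isp * g0 = 561.8 * 9.80665 = 5509.375970 m/s
mass ratio = exp(dv/ve) = exp(1659.6/5509.375970) = 1.35152277
m_prop = m_dry * (mr - 1) = 3251.5 * (1.35152277 - 1)
m_prop = 1142.9763 kg

1142.9763 kg


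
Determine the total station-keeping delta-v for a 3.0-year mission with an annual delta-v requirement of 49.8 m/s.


dV = rate * years = 49.8 * 3.0
dV = 149.4000 m/s

149.4000 m/s


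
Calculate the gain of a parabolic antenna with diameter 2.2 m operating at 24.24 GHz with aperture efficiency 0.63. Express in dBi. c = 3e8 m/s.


lambda = c/f = 3e8 / 2.424e+10 = 0.01237624 m
G = eta*(pi*D/lambda)^2 = 0.63*(pi*2.2/0.01237624)^2
G = 196475.4889 (linear)
G = 10*log10(196475.4889) = 52.9331 dBi

52.9331 dBi


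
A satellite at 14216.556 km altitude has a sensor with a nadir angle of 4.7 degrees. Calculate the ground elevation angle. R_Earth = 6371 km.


r = R_E + alt = 20587.5560 km
Law of sines in the satellite / Earth-center / ground-point triangle:
  sin(nadir)/R_E = sin(90 + el)/r  =>  cos(el) = (r/R_E)*sin(nadir)
cos(el) = (20587.5560 / 6371.0000) * sin(4.7 deg) = 0.26478
el = arccos(0.26478) = 74.6461 deg
(Earth-central angle = 90 - nadir - el = 10.6539 deg)

74.6461 degrees


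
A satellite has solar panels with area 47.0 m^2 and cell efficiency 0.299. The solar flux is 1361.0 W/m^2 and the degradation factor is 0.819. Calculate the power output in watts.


P = area * eta * S * degradation
P = 47.0 * 0.299 * 1361.0 * 0.819
P = 15664.3029 W

15664.3029 W


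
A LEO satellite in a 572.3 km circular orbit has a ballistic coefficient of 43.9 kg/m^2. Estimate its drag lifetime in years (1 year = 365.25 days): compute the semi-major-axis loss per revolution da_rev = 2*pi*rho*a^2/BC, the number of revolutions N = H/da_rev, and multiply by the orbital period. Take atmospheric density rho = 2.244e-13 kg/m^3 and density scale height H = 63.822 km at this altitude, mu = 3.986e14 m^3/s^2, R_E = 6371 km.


a = R_E + alt = 6943.3000 km = 6.9433e+06 m
da_rev = 2*pi*rho*a^2/BC = 2*pi*2.244e-13*(6.9433e+06)^2/43.9 = 1.548353 m per revolution
N = H/da_rev = 63822.0000 m / 1.548353 m = 41219.2750 revolutions
P = 2*pi*sqrt(a^3/mu) = 5757.8469 s
lifetime = N*P = 41219.2750 * 5757.8469 = 2.3733428e+08 s = 2746.9245 days
years = 2746.9245 / 365.25 = 7.5207 years

7.5207 years


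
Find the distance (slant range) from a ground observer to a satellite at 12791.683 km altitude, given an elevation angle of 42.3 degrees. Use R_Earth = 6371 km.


h = 12791.683 km, el = 42.3 deg
d = -R_E*sin(el) + sqrt((R_E*sin(el))^2 + 2*R_E*h + h^2)
d = -6371.0000*sin(0.7382743) + sqrt((6371.0000*0.6730125)^2 + 2*6371.0000*12791.683 + 12791.683^2)
d = 14286.5122 km

14286.5122 km


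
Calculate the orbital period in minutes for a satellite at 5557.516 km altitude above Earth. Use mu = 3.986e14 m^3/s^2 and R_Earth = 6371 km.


r = 11928.5160 km = 1.1928516e+07 m
T = 2*pi*sqrt(r^3/mu) = 2*pi*sqrt(1.6973025e+21 / 3.986e14)
T = 12965.5471 s = 216.0925 min

216.0925 minutes


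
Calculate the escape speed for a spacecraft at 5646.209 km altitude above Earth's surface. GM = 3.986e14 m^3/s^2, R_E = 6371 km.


r = 6371.0 + 5646.209 = 12017.2090 km = 1.2017209e+07 m
v_esc = sqrt(2*mu/r) = sqrt(2*3.986e14 / 1.2017209e+07)
v_esc = 8144.8265 m/s = 8.1448 km/s

8.1448 km/s


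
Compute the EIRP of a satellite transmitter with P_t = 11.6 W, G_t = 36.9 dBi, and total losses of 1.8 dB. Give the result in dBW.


Pt = 11.6 W = 10.6446 dBW
EIRP = Pt_dBW + Gt - losses = 10.6446 + 36.9 - 1.8 = 45.7446 dBW

45.7446 dBW


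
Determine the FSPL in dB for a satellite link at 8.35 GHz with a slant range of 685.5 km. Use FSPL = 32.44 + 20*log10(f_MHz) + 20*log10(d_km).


f = 8.35 GHz = 8350.0000 MHz
d = 685.5 km
FSPL = 32.44 + 20*log10(8350.0000) + 20*log10(685.5)
FSPL = 32.44 + 78.4337 + 56.7201
FSPL = 167.5939 dB

167.5939 dB


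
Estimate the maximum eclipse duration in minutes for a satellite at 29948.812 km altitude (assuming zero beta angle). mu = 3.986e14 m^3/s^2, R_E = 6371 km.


r = 36319.8120 km
T = 1148.0885 min
Eclipse fraction = arcsin(R_E/r)/pi = arcsin(6371.0000/36319.8120)/pi
= arcsin(0.1754139)/pi = 0.05612636
Eclipse duration = 0.05612636 * 1148.0885 = 64.4380 min

64.4380 minutes


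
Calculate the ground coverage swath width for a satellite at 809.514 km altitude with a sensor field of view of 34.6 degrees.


FOV = 34.6 deg = 0.6038839 rad
swath = 2 * alt * tan(FOV/2) = 2 * 809.514 * tan(0.301942)
swath = 2 * 809.514 * 0.3114653
swath = 504.2711 km

504.2711 km


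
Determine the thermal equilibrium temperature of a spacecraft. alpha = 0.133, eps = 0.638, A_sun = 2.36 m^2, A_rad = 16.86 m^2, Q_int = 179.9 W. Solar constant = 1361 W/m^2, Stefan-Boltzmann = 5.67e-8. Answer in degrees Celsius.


Numerator = alpha*S*A_sun + Q_int = 0.133*1361*2.36 + 179.9 = 607.0907 W
Denominator = eps*sigma*A_rad = 0.638*5.67e-8*16.86 = 6.0990376e-07 W/K^4
T^4 = 9.9538767e+08 K^4
T = 177.6225 K = -95.5275 C

-95.5275 degrees Celsius


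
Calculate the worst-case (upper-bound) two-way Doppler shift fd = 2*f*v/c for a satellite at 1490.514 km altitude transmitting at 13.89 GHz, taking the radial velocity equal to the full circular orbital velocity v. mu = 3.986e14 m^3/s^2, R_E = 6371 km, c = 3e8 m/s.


r = 7.861514e+06 m
v = sqrt(mu/r) = 7120.5830 m/s (worst-case radial velocity)
f = 13.89 GHz = 1.389e+10 Hz
fd = 2*f*v/c = 2*1.389e+10*7120.5830/3.0e+08
fd = 659365.9828 Hz

659365.9828 Hz


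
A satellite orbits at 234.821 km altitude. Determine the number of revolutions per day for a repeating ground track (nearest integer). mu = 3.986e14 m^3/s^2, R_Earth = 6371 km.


r = 6.605821e+06 m
T = 2*pi*sqrt(r^3/mu) = 5343.1999 s = 89.0533 min
revs/day = 1440 / 89.0533 = 16.1701
Rounded: 16 revolutions per day

16 revolutions per day


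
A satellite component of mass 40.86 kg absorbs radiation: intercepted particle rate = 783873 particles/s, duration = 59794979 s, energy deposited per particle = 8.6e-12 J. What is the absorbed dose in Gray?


Total energy deposited = rate * time * E_per
  = 783873 * 59794979 * 8.6e-12 = 403.0964 J
Dose = E_total / mass = 403.0964 / 40.86
Dose = 9.8653 Gy

9.8653 Gy


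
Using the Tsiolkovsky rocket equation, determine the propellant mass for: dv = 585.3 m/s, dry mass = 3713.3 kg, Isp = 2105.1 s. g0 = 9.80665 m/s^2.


ve = Isp * g0 = 2105.1 * 9.80665 = 20643.978915 m/s
mass ratio = exp(dv/ve) = exp(585.3/20643.978915) = 1.02875784
m_prop = m_dry * (mr - 1) = 3713.3 * (1.02875784 - 1)
m_prop = 106.7865 kg

106.7865 kg


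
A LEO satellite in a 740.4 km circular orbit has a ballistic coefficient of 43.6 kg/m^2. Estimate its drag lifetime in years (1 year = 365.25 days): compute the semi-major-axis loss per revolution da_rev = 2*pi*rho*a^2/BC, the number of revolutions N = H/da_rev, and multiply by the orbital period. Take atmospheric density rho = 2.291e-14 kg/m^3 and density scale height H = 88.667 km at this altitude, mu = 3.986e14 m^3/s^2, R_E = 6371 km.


a = R_E + alt = 7111.4000 km = 7.1114e+06 m
da_rev = 2*pi*rho*a^2/BC = 2*pi*2.291e-14*(7.1114e+06)^2/43.6 = 0.166966246 m per revolution
N = H/da_rev = 88667.0000 m / 0.166966246 m = 531047.4546 revolutions
P = 2*pi*sqrt(a^3/mu) = 5968.2071 s
lifetime = N*P = 531047.4546 * 5968.2071 = 3.1694012e+09 s = 36682.8839 days
years = 36682.8839 / 365.25 = 100.4323 years

100.4323 years


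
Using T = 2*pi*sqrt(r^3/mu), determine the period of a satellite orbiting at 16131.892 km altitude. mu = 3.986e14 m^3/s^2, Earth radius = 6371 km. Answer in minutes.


r = 22502.8920 km = 2.2502892e+07 m
T = 2*pi*sqrt(r^3/mu) = 2*pi*sqrt(1.1395018e+22 / 3.986e14)
T = 33594.5420 s = 559.9090 min

559.9090 minutes


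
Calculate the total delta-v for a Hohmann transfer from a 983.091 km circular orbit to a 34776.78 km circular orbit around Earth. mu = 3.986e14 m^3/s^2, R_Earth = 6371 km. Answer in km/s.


r1 = 7354.0910 km = 7.354091e+06 m
r2 = 41147.7800 km = 4.114778e+07 m
dv1 = sqrt(mu/r1)*(sqrt(2*r2/(r1+r2)) - 1) = 2227.7372 m/s
dv2 = sqrt(mu/r2)*(1 - sqrt(2*r1/(r1+r2))) = 1398.4599 m/s
total dv = |dv1| + |dv2| = 2227.7372 + 1398.4599 = 3626.1971 m/s = 3.6262 km/s

3.6262 km/s


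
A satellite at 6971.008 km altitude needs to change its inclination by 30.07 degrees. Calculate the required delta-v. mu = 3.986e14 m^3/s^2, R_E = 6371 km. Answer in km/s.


r = 13342.0080 km = 1.3342008e+07 m
V = sqrt(mu/r) = 5465.8543 m/s
di = 30.07 deg = 0.5248205 rad
dV = 2*V*sin(di/2) = 2*5465.8543*sin(0.2624103)
dV = 2835.7841 m/s = 2.8358 km/s

2.8358 km/s


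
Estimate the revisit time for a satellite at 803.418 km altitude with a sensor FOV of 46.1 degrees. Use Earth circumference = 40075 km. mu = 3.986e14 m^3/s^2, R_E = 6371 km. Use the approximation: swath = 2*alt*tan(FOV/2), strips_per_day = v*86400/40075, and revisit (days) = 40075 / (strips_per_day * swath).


swath = 2*803.418*tan(0.4022984) = 683.7169 km
v = sqrt(mu/r) = 7453.7584 m/s = 7.4538 km/s
strips/day = v*86400/40075 = 7.4538*86400/40075 = 16.0700
coverage/day = strips * swath = 16.0700 * 683.7169 = 10987.3217 km
revisit = 40075 / 10987.3217 = 3.6474 days

3.6474 days


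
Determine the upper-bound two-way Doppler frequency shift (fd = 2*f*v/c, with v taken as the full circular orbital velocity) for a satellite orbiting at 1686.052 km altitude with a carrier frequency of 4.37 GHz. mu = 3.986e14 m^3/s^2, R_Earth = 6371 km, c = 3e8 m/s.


r = 8.057052e+06 m
v = sqrt(mu/r) = 7033.6469 m/s (worst-case radial velocity)
f = 4.37 GHz = 4.37e+09 Hz
fd = 2*f*v/c = 2*4.37e+09*7033.6469/3.0e+08
fd = 204913.5805 Hz

204913.5805 Hz


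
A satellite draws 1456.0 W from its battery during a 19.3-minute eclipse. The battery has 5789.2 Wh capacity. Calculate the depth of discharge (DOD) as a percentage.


E_used = P * t / 60 = 1456.0 * 19.3 / 60 = 468.3467 Wh
DOD = E_used / E_total * 100 = 468.3467 / 5789.2 * 100
DOD = 8.0900 %

8.0900 %


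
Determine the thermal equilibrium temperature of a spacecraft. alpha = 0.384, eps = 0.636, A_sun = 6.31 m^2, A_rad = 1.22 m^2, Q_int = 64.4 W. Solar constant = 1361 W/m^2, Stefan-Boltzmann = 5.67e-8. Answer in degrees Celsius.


Numerator = alpha*S*A_sun + Q_int = 0.384*1361*6.31 + 64.4 = 3362.1574 W
Denominator = eps*sigma*A_rad = 0.636*5.67e-8*1.22 = 4.3994664e-08 W/K^4
T^4 = 7.6421937e+10 K^4
T = 525.7805 K = 252.6305 C

252.6305 degrees Celsius


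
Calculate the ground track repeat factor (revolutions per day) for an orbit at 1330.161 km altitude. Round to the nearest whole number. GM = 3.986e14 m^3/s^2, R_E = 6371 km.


r = 7.701161e+06 m
T = 2*pi*sqrt(r^3/mu) = 6725.8244 s = 112.0971 min
revs/day = 1440 / 112.0971 = 12.8460
Rounded: 13 revolutions per day

13 revolutions per day


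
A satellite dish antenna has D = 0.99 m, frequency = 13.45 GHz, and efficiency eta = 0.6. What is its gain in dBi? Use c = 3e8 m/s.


lambda = c/f = 3e8 / 1.345e+10 = 0.02230483 m
G = eta*(pi*D/lambda)^2 = 0.6*(pi*0.99/0.02230483)^2
G = 11666.0395 (linear)
G = 10*log10(11666.0395) = 40.6692 dBi

40.6692 dBi


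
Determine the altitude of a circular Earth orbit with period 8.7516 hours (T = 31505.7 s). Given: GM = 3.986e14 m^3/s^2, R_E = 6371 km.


T = 31505.7 s
r = (mu*T^2/(4*pi^2))^(1/3) = (3.986e14 * 31505.7^2 / (4*pi^2))^(1/3)
r = 2.1560158e+07 m = 21560.1581 km
alt = r - R_E = 21560.1581 - 6371 = 15189.1581 km

15189.1581 km


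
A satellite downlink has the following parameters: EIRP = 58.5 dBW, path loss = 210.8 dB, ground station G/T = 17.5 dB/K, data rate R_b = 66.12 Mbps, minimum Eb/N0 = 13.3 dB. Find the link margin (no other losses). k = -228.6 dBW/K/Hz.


C/N0 = EIRP - FSPL + G/T - k = 58.5 - 210.8 + 17.5 - (-228.6)
C/N0 = 93.8000 dB-Hz
R_b = 66.12 Mbps = 6.612e+07 bps -> 10*log10(R_b) = 78.2033 dB-Hz
Eb/N0 = C/N0 - 10*log10(R_b) = 93.8000 - 78.2033 = 15.5967 dB
Margin = Eb/N0 - Eb/N0_req = 15.5967 - 13.3 = 2.2967 dB (link closes)

2.2967 dB


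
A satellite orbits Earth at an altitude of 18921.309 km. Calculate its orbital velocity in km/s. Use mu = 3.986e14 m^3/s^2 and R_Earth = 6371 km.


r = R_E + alt = 6371.0 + 18921.309 = 25292.3090 km = 2.5292309e+07 m
v = sqrt(mu/r) = sqrt(3.986e14 / 2.5292309e+07) = 3969.8528 m/s = 3.9699 km/s

3.9699 km/s


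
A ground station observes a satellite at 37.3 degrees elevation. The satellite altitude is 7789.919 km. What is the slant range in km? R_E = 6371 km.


h = 7789.919 km, el = 37.3 deg
d = -R_E*sin(el) + sqrt((R_E*sin(el))^2 + 2*R_E*h + h^2)
d = -6371.0000*sin(0.6510078) + sqrt((6371.0000*0.6059884)^2 + 2*6371.0000*7789.919 + 7789.919^2)
d = 9362.2352 km

9362.2352 km


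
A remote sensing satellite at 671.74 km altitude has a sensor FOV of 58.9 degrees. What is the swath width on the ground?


FOV = 58.9 deg = 1.0280 rad
swath = 2 * alt * tan(FOV/2) = 2 * 671.74 * tan(0.5139995)
swath = 2 * 671.74 * 0.5646213
swath = 758.5575 km

758.5575 km


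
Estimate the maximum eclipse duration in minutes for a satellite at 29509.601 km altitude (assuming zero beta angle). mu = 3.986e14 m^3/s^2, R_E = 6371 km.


r = 35880.6010 km
T = 1127.3260 min
Eclipse fraction = arcsin(R_E/r)/pi = arcsin(6371.0000/35880.6010)/pi
= arcsin(0.1775611)/pi = 0.05682075
Eclipse duration = 0.05682075 * 1127.3260 = 64.0555 min

64.0555 minutes


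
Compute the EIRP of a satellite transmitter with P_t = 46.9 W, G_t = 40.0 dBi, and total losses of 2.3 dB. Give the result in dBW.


Pt = 46.9 W = 16.7117 dBW
EIRP = Pt_dBW + Gt - losses = 16.7117 + 40.0 - 2.3 = 54.4117 dBW

54.4117 dBW


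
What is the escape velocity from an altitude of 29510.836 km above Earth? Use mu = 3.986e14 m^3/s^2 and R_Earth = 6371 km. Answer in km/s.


r = 6371.0 + 29510.836 = 35881.8360 km = 3.5881836e+07 m
v_esc = sqrt(2*mu/r) = sqrt(2*3.986e14 / 3.5881836e+07)
v_esc = 4713.5304 m/s = 4.7135 km/s

4.7135 km/s


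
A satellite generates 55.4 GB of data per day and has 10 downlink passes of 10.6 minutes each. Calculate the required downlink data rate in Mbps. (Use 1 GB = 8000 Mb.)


total contact time = 10 * 10.6 * 60 = 6360.0000 s
data = 55.4 GB = 443200.0000 Mb
rate = 443200.0000 / 6360.0000 = 69.6855 Mbps

69.6855 Mbps


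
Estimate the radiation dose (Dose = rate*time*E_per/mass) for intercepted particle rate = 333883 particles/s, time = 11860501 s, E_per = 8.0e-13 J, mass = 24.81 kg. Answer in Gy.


Total energy deposited = rate * time * E_per
  = 333883 * 11860501 * 8.0e-13 = 3.1680 J
Dose = E_total / mass = 3.1680 / 24.81
Dose = 0.1276911 Gy

0.1277 Gy


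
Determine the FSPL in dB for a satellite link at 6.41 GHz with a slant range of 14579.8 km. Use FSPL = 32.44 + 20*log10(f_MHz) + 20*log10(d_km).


f = 6.41 GHz = 6410.0000 MHz
d = 14579.8 km
FSPL = 32.44 + 20*log10(6410.0000) + 20*log10(14579.8)
FSPL = 32.44 + 76.1372 + 83.2750
FSPL = 191.8522 dB

191.8522 dB


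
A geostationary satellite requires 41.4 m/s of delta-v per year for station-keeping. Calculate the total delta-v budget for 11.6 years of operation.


dV = rate * years = 41.4 * 11.6
dV = 480.2400 m/s

480.2400 m/s


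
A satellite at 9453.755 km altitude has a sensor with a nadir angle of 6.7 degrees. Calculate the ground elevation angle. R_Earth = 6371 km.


r = R_E + alt = 15824.7550 km
Law of sines in the satellite / Earth-center / ground-point triangle:
  sin(nadir)/R_E = sin(90 + el)/r  =>  cos(el) = (r/R_E)*sin(nadir)
cos(el) = (15824.7550 / 6371.0000) * sin(6.7 deg) = 0.2897953
el = arccos(0.2897953) = 73.1543 deg
(Earth-central angle = 90 - nadir - el = 10.1457 deg)

73.1543 degrees


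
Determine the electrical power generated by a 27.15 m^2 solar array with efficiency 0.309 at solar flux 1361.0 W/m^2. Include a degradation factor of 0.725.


P = area * eta * S * degradation
P = 27.15 * 0.309 * 1361.0 * 0.725
P = 8277.9814 W

8277.9814 W


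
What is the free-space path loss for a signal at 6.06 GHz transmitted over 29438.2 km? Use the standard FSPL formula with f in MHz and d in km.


f = 6.06 GHz = 6060.0000 MHz
d = 29438.2 km
FSPL = 32.44 + 20*log10(6060.0000) + 20*log10(29438.2)
FSPL = 32.44 + 75.6495 + 89.3782
FSPL = 197.4677 dB

197.4677 dB


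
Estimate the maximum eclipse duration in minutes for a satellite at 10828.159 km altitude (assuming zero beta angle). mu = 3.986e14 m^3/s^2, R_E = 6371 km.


r = 17199.1590 km
T = 374.1285 min
Eclipse fraction = arcsin(R_E/r)/pi = arcsin(6371.0000/17199.1590)/pi
= arcsin(0.3704251)/pi = 0.120788
Eclipse duration = 0.120788 * 374.1285 = 45.1902 min

45.1902 minutes


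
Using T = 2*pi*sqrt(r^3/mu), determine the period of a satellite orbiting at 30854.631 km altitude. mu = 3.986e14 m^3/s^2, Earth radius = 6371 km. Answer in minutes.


r = 37225.6310 km = 3.7225631e+07 m
T = 2*pi*sqrt(r^3/mu) = 2*pi*sqrt(5.1585329e+22 / 3.986e14)
T = 71478.3178 s = 1191.3053 min

1191.3053 minutes


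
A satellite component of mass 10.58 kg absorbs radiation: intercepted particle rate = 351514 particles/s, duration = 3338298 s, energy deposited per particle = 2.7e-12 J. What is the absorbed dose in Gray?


Total energy deposited = rate * time * E_per
  = 351514 * 3338298 * 2.7e-12 = 3.1683 J
Dose = E_total / mass = 3.1683 / 10.58
Dose = 0.2994648 Gy

0.2995 Gy


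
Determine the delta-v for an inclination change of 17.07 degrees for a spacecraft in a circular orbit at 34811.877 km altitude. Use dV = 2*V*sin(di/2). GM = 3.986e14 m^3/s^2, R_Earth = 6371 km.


r = 41182.8770 km = 4.1182877e+07 m
V = sqrt(mu/r) = 3111.0737 m/s
di = 17.07 deg = 0.2979277 rad
dV = 2*V*sin(di/2) = 2*3111.0737*sin(0.1489639)
dV = 923.4509 m/s = 0.9234509 km/s

0.9235 km/s


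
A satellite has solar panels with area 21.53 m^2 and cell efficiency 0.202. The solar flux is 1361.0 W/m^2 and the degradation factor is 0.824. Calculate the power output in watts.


P = area * eta * S * degradation
P = 21.53 * 0.202 * 1361.0 * 0.824
P = 4877.3142 W

4877.3142 W


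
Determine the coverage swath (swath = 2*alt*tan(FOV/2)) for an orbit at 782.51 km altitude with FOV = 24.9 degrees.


FOV = 24.9 deg = 0.434587 rad
swath = 2 * alt * tan(FOV/2) = 2 * 782.51 * tan(0.2172935)
swath = 2 * 782.51 * 0.2207793
swath = 345.5240 km

345.5240 km


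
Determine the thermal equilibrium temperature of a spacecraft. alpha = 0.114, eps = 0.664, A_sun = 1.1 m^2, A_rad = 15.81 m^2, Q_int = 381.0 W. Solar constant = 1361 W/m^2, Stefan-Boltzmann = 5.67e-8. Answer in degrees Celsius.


Numerator = alpha*S*A_sun + Q_int = 0.114*1361*1.1 + 381.0 = 551.6694 W
Denominator = eps*sigma*A_rad = 0.664*5.67e-8*15.81 = 5.9522753e-07 W/K^4
T^4 = 9.2682105e+08 K^4
T = 174.4813 K = -98.6687 C

-98.6687 degrees Celsius


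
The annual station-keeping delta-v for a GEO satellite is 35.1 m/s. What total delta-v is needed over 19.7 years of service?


dV = rate * years = 35.1 * 19.7
dV = 691.4700 m/s

691.4700 m/s


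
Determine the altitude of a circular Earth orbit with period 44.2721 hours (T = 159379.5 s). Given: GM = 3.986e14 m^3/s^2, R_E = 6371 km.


T = 159379.5 s
r = (mu*T^2/(4*pi^2))^(1/3) = (3.986e14 * 159379.5^2 / (4*pi^2))^(1/3)
r = 6.3535165e+07 m = 63535.1646 km
alt = r - R_E = 63535.1646 - 6371 = 57164.1646 km

57164.1646 km


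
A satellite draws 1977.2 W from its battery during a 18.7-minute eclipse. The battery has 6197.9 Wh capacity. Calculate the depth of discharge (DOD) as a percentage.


E_used = P * t / 60 = 1977.2 * 18.7 / 60 = 616.2273 Wh
DOD = E_used / E_total * 100 = 616.2273 / 6197.9 * 100
DOD = 9.9425 %

9.9425 %


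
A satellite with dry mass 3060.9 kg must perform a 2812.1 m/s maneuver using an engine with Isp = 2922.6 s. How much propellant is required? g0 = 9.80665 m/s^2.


ve = Isp * g0 = 2922.6 * 9.80665 = 28660.915290 m/s
mass ratio = exp(dv/ve) = exp(2812.1/28660.915290) = 1.10309095
m_prop = m_dry * (mr - 1) = 3060.9 * (1.10309095 - 1)
m_prop = 315.5511 kg

315.5511 kg


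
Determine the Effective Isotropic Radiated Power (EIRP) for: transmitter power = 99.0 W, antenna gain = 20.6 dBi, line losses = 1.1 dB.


Pt = 99.0 W = 19.9564 dBW
EIRP = Pt_dBW + Gt - losses = 19.9564 + 20.6 - 1.1 = 39.4564 dBW

39.4564 dBW


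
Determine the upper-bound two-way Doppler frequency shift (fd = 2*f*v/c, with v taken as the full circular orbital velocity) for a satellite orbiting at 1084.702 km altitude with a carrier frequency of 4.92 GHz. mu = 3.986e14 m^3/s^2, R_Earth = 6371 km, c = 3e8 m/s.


r = 7.455702e+06 m
v = sqrt(mu/r) = 7311.8012 m/s (worst-case radial velocity)
f = 4.92 GHz = 4.92e+09 Hz
fd = 2*f*v/c = 2*4.92e+09*7311.8012/3.0e+08
fd = 239827.0803 Hz

239827.0803 Hz


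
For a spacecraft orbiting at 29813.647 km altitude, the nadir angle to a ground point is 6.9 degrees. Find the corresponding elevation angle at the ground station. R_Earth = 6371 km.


r = R_E + alt = 36184.6470 km
Law of sines in the satellite / Earth-center / ground-point triangle:
  sin(nadir)/R_E = sin(90 + el)/r  =>  cos(el) = (r/R_E)*sin(nadir)
cos(el) = (36184.6470 / 6371.0000) * sin(6.9 deg) = 0.6823276
el = arccos(0.6823276) = 46.9742 deg
(Earth-central angle = 90 - nadir - el = 36.1258 deg)

46.9742 degrees


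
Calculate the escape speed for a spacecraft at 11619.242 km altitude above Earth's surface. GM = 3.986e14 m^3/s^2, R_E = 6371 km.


r = 6371.0 + 11619.242 = 17990.2420 km = 1.7990242e+07 m
v_esc = sqrt(2*mu/r) = sqrt(2*3.986e14 / 1.7990242e+07)
v_esc = 6656.7944 m/s = 6.6568 km/s

6.6568 km/s


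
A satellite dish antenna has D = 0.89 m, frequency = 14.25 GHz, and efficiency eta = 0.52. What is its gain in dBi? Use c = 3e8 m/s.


lambda = c/f = 3e8 / 1.425e+10 = 0.02105263 m
G = eta*(pi*D/lambda)^2 = 0.52*(pi*0.89/0.02105263)^2
G = 9172.1325 (linear)
G = 10*log10(9172.1325) = 39.6247 dBi

39.6247 dBi


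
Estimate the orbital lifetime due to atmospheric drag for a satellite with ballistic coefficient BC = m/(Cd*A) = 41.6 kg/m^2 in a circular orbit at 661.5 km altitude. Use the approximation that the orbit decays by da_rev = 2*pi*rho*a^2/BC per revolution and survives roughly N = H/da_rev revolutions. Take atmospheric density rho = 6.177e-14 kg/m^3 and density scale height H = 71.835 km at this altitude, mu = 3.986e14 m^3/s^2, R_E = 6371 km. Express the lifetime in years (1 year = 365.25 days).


a = R_E + alt = 7032.5000 km = 7.0325e+06 m
da_rev = 2*pi*rho*a^2/BC = 2*pi*6.177e-14*(7.0325e+06)^2/41.6 = 0.461406407 m per revolution
N = H/da_rev = 71835.0000 m / 0.461406407 m = 155687.0449 revolutions
P = 2*pi*sqrt(a^3/mu) = 5869.1584 s
lifetime = N*P = 155687.0449 * 5869.1584 = 9.1375193e+08 s = 10575.8325 days
years = 10575.8325 / 365.25 = 28.9551 years

28.9551 years


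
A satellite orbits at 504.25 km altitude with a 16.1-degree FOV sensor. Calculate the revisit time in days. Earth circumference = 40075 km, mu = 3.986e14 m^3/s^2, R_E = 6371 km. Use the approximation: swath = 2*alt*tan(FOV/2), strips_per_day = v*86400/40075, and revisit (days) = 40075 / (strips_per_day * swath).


swath = 2*504.25*tan(0.140499) = 142.6330 km
v = sqrt(mu/r) = 7614.2021 m/s = 7.6142 km/s
strips/day = v*86400/40075 = 7.6142*86400/40075 = 16.4159
coverage/day = strips * swath = 16.4159 * 142.6330 = 2341.4487 km
revisit = 40075 / 2341.4487 = 17.1155 days

17.1155 days


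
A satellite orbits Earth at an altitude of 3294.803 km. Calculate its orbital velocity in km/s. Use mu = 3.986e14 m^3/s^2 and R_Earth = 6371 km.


r = R_E + alt = 6371.0 + 3294.803 = 9665.8030 km = 9.665803e+06 m
v = sqrt(mu/r) = sqrt(3.986e14 / 9.665803e+06) = 6421.6950 m/s = 6.4217 km/s

6.4217 km/s


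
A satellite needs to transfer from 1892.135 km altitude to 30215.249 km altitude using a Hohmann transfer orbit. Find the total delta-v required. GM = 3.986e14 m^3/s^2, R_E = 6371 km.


r1 = 8263.1350 km = 8.263135e+06 m
r2 = 36586.2490 km = 3.6586249e+07 m
dv1 = sqrt(mu/r1)*(sqrt(2*r2/(r1+r2)) - 1) = 1926.0117 m/s
dv2 = sqrt(mu/r2)*(1 - sqrt(2*r1/(r1+r2))) = 1297.0915 m/s
total dv = |dv1| + |dv2| = 1926.0117 + 1297.0915 = 3223.1032 m/s = 3.2231 km/s

3.2231 km/s


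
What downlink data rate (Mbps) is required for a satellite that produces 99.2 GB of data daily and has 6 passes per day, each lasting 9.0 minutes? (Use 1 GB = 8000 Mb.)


total contact time = 6 * 9.0 * 60 = 3240.0000 s
data = 99.2 GB = 793600.0000 Mb
rate = 793600.0000 / 3240.0000 = 244.9383 Mbps

244.9383 Mbps


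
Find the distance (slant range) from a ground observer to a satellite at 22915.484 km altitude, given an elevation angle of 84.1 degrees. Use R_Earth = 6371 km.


h = 22915.484 km, el = 84.1 deg
d = -R_E*sin(el) + sqrt((R_E*sin(el))^2 + 2*R_E*h + h^2)
d = -6371.0000*sin(1.4678) + sqrt((6371.0000*0.9947028)^2 + 2*6371.0000*22915.484 + 22915.484^2)
d = 22941.9092 km

22941.9092 km


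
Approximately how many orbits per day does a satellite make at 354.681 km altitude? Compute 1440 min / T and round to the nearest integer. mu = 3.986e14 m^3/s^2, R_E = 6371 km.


r = 6.725681e+06 m
T = 2*pi*sqrt(r^3/mu) = 5489.2830 s = 91.4880 min
revs/day = 1440 / 91.4880 = 15.7398
Rounded: 16 revolutions per day

16 revolutions per day


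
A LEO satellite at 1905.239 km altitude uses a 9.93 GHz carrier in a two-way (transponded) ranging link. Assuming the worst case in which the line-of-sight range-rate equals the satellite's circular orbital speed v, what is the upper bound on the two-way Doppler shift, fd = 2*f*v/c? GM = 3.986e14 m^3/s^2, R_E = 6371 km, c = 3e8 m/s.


r = 8.276239e+06 m
v = sqrt(mu/r) = 6939.8828 m/s (worst-case radial velocity)
f = 9.93 GHz = 9.93e+09 Hz
fd = 2*f*v/c = 2*9.93e+09*6939.8828/3.0e+08
fd = 459420.2405 Hz

459420.2405 Hz


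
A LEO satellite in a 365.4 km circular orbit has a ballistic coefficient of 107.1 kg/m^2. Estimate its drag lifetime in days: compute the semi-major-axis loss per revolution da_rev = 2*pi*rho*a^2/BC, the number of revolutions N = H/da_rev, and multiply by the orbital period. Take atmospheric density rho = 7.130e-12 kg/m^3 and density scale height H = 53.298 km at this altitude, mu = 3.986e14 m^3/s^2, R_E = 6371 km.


a = R_E + alt = 6736.4000 km = 6.7364e+06 m
da_rev = 2*pi*rho*a^2/BC = 2*pi*7.130e-12*(6.7364e+06)^2/107.1 = 18.981724 m per revolution
N = H/da_rev = 53298.0000 m / 18.981724 m = 2807.8587 revolutions
P = 2*pi*sqrt(a^3/mu) = 5502.4109 s
lifetime = N*P = 2807.8587 * 5502.4109 = 1.5449992e+07 s = 178.8194 days

178.8194 days


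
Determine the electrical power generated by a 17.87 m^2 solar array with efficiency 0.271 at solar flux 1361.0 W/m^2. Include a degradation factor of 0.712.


P = area * eta * S * degradation
P = 17.87 * 0.271 * 1361.0 * 0.712
P = 4692.7991 W

4692.7991 W


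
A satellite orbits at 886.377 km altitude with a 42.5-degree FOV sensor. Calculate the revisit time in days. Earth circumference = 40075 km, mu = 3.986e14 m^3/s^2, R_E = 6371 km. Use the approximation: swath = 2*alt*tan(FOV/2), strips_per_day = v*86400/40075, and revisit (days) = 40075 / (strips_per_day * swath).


swath = 2*886.377*tan(0.3708825) = 689.3863 km
v = sqrt(mu/r) = 7411.0340 m/s = 7.4110 km/s
strips/day = v*86400/40075 = 7.4110*86400/40075 = 15.9779
coverage/day = strips * swath = 15.9779 * 689.3863 = 11014.9285 km
revisit = 40075 / 11014.9285 = 3.6382 days

3.6382 days


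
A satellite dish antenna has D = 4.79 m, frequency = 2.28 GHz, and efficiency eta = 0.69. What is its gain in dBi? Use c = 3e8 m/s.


lambda = c/f = 3e8 / 2.28e+09 = 0.1315789 m
G = eta*(pi*D/lambda)^2 = 0.69*(pi*4.79/0.1315789)^2
G = 9024.9966 (linear)
G = 10*log10(9024.9966) = 39.5545 dBi

39.5545 dBi


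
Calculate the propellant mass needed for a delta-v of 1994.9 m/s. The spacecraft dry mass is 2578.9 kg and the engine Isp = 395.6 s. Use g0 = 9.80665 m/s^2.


ve = Isp * g0 = 395.6 * 9.80665 = 3879.510740 m/s
mass ratio = exp(dv/ve) = exp(1994.9/3879.510740) = 1.67232408
m_prop = m_dry * (mr - 1) = 2578.9 * (1.67232408 - 1)
m_prop = 1733.8566 kg

1733.8566 kg


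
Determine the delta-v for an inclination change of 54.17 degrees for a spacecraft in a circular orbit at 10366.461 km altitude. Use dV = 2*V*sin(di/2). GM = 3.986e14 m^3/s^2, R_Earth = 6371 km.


r = 16737.4610 km = 1.6737461e+07 m
V = sqrt(mu/r) = 4880.0454 m/s
di = 54.17 deg = 0.9454449 rad
dV = 2*V*sin(di/2) = 2*4880.0454*sin(0.4727224)
dV = 4443.8848 m/s = 4.4439 km/s

4.4439 km/s


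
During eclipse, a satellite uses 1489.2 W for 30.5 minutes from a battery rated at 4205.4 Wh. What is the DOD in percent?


E_used = P * t / 60 = 1489.2 * 30.5 / 60 = 757.0100 Wh
DOD = E_used / E_total * 100 = 757.0100 / 4205.4 * 100
DOD = 18.0009 %

18.0009 %


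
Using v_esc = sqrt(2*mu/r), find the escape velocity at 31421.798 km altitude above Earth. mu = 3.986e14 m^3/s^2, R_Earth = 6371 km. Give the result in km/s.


r = 6371.0 + 31421.798 = 37792.7980 km = 3.7792798e+07 m
v_esc = sqrt(2*mu/r) = sqrt(2*3.986e14 / 3.7792798e+07)
v_esc = 4592.8168 m/s = 4.5928 km/s

4.5928 km/s


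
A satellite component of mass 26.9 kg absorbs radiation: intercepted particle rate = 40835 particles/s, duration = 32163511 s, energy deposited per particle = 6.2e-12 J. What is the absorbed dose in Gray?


Total energy deposited = rate * time * E_per
  = 40835 * 32163511 * 6.2e-12 = 8.1431 J
Dose = E_total / mass = 8.1431 / 26.9
Dose = 0.302716 Gy

0.3027 Gy


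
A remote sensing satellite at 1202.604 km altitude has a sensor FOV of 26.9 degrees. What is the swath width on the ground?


FOV = 26.9 deg = 0.4694936 rad
swath = 2 * alt * tan(FOV/2) = 2 * 1202.604 * tan(0.2347468)
swath = 2 * 1202.604 * 0.239156
swath = 575.2199 km

575.2199 km


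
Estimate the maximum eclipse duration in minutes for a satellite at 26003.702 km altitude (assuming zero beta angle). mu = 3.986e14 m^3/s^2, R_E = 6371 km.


r = 32374.7020 km
T = 966.2036 min
Eclipse fraction = arcsin(R_E/r)/pi = arcsin(6371.0000/32374.7020)/pi
= arcsin(0.1967895)/pi = 0.06305154
Eclipse duration = 0.06305154 * 966.2036 = 60.9206 min

60.9206 minutes


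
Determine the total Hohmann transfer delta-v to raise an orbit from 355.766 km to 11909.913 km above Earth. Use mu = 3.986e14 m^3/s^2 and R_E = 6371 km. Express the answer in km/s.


r1 = 6726.7660 km = 6.726766e+06 m
r2 = 18280.9130 km = 1.8280913e+07 m
dv1 = sqrt(mu/r1)*(sqrt(2*r2/(r1+r2)) - 1) = 1609.9278 m/s
dv2 = sqrt(mu/r2)*(1 - sqrt(2*r1/(r1+r2))) = 1244.5669 m/s
total dv = |dv1| + |dv2| = 1609.9278 + 1244.5669 = 2854.4947 m/s = 2.8545 km/s

2.8545 km/s


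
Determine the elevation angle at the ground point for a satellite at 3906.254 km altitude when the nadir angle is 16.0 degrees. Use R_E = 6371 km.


r = R_E + alt = 10277.2540 km
Law of sines in the satellite / Earth-center / ground-point triangle:
  sin(nadir)/R_E = sin(90 + el)/r  =>  cos(el) = (r/R_E)*sin(nadir)
cos(el) = (10277.2540 / 6371.0000) * sin(16.0 deg) = 0.444639
el = arccos(0.444639) = 63.5998 deg
(Earth-central angle = 90 - nadir - el = 10.4002 deg)

63.5998 degrees


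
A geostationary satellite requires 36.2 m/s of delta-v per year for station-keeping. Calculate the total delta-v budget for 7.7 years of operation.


dV = rate * years = 36.2 * 7.7
dV = 278.7400 m/s

278.7400 m/s


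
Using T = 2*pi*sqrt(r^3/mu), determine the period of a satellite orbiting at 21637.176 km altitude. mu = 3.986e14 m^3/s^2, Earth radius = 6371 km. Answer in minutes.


r = 28008.1760 km = 2.8008176e+07 m
T = 2*pi*sqrt(r^3/mu) = 2*pi*sqrt(2.1971236e+22 / 3.986e14)
T = 46648.5836 s = 777.4764 min

777.4764 minutes


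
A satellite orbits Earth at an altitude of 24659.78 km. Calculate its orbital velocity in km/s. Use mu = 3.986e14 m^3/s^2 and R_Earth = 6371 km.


r = R_E + alt = 6371.0 + 24659.78 = 31030.7800 km = 3.103078e+07 m
v = sqrt(mu/r) = sqrt(3.986e14 / 3.103078e+07) = 3584.0355 m/s = 3.5840 km/s

3.5840 km/s
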